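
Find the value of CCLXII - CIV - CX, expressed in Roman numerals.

CCLXII = 262, CIV = 104, CX = 110
262 - 104 = 158
158 - 110 = 48

XLVIII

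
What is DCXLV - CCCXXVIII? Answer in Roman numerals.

DCXLV = 645
CCCXXVIII = 328
645 - 328 = 317

CCCXVII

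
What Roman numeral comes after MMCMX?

MMCMX = 2910; next is 2911

MMCMXI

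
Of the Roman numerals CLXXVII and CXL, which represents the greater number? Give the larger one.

CLXXVII = 177
CXL = 140
177 is larger

CLXXVII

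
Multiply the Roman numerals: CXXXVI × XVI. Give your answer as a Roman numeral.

CXXXVI = 136
XVI = 16
136 × 16 = 2176

MMCLXXVI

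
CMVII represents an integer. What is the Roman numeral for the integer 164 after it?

CMVII = 907
907 + 164 = 1071

MLXXI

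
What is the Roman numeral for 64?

Convert 64 to Roman numerals:
  64 contains 1×50 (L)
  14 contains 1×10 (X)
  4 contains 1×4 (IV)

LXIV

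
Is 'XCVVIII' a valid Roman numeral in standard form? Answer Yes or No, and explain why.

'XCVVIII': V should not appear more than once

No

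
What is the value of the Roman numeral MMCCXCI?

MMCCXCI: M=1000, M=1000, C=100, C=100, XC=90, I=1
1000 + 1000 + 100 + 100 + 90 + 1 = 2291

2291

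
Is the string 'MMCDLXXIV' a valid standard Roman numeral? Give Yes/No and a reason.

'MMCDLXXIV': Check the rules: uses only the symbols I, V, X, L, C, D, M; no symbol is repeated more than three times in a row; V, L and D each appear at most once; the only places a smaller symbol precedes a larger one are the allowed subtractive pairs CD, IV, the symbol right after such a pair (if any) is smaller than the pair's first symbol, and otherwise the values never increase from left to right. Value: M (1000) + M (1000) + CD (400) + L (50) + X (10) + X (10) + IV (4) = 2474. So it is a valid standard Roman numeral.

Yes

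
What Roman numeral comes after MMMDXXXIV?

MMMDXXXIV = 3534, so the next integer is 3534 + 1 = 3535

MMMDXXXV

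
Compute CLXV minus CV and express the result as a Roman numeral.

CLXV = 165
CV = 105
165 - 105 = 60

LX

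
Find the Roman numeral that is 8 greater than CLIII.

CLIII = 153
153 + 8 = 161

CLXI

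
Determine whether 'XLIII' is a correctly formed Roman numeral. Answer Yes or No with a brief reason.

'XLIII': Check the rules: uses only the symbols I, V, X, L, C, D, M; no symbol is repeated more than three times in a row; V, L and D each appear at most once; the only place a smaller symbol precedes a larger one is the allowed subtractive pair XL, the symbol right after such a pair (if any) is smaller than the pair's first symbol, and otherwise the values never increase from left to right. Value: XL (40) + I (1) + I (1) + I (1) = 43. So it is a valid standard Roman numeral.

Yes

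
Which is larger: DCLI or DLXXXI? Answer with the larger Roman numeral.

DCLI = 651
DLXXXI = 581
651 is larger

DCLI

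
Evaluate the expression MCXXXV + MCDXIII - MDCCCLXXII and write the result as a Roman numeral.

MCXXXV = 1135, MCDXIII = 1413, MDCCCLXXII = 1872
1135 + 1413 = 2548
2548 - 1872 = 676

DCLXXVI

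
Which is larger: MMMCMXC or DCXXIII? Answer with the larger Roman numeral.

MMMCMXC = 3990
DCXXIII = 623
3990 is larger

MMMCMXC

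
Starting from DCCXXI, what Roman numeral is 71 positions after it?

DCCXXI = 721
721 + 71 = 792

DCCXCII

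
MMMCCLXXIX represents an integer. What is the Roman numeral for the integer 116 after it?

MMMCCLXXIX = 3279
3279 + 116 = 3395

MMMCCCXCV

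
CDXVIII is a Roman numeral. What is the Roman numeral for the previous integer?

CDXVIII = 418, so the previous integer is 418 - 1 = 417

CDXVII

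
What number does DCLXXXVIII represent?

DCLXXXVIII: D=500, C=100, L=50, X=10, X=10, X=10, V=5, I=1, I=1, I=1
500 + 100 + 50 + 10 + 10 + 10 + 5 + 1 + 1 + 1 = 688

688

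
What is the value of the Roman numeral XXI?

XXI: X=10, X=10, I=1
10 + 10 + 1 = 21

21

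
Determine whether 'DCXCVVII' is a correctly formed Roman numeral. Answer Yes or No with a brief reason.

'DCXCVVII': V should not appear more than once

No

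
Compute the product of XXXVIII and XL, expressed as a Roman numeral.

XXXVIII = 38
XL = 40
38 × 40 = 1520

MDXX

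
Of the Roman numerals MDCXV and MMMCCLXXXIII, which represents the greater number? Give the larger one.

MDCXV = 1615
MMMCCLXXXIII = 3283
3283 is larger

MMMCCLXXXIII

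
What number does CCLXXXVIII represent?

CCLXXXVIII: C=100, C=100, L=50, X=10, X=10, X=10, V=5, I=1, I=1, I=1
100 + 100 + 50 + 10 + 10 + 10 + 5 + 1 + 1 + 1 = 288

288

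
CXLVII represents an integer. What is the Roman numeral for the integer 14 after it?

CXLVII = 147
147 + 14 = 161

CLXI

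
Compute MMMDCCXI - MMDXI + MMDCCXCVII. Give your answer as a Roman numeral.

MMMDCCXI = 3711, MMDXI = 2511, MMDCCXCVII = 2797
3711 - 2511 = 1200
1200 + 2797 = 3997

MMMCMXCVII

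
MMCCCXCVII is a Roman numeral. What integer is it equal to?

MMCCCXCVII: M=1000, M=1000, C=100, C=100, C=100, XC=90, V=5, I=1, I=1
1000 + 1000 + 100 + 100 + 100 + 90 + 5 + 1 + 1 = 2397

2397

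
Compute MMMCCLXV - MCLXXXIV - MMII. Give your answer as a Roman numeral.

MMMCCLXV = 3265, MCLXXXIV = 1184, MMII = 2002
3265 - 1184 = 2081
2081 - 2002 = 79

LXXIX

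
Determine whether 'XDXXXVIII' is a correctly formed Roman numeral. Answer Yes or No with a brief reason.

'XDXXXVIII': Invalid subtractive combination: XD

No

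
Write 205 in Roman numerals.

Convert 205 to Roman numerals:
  205 contains 2×100 (CC)
  5 contains 1×5 (V)

CCV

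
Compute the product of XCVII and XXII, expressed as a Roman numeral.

XCVII = 97
XXII = 22
97 × 22 = 2134

MMCXXXIV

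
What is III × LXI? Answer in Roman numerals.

III = 3
LXI = 61
3 × 61 = 183

CLXXXIII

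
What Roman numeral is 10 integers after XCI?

XCI = 91
91 + 10 = 101

CI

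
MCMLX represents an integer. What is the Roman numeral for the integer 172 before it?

MCMLX = 1960
1960 - 172 = 1788

MDCCLXXXVIII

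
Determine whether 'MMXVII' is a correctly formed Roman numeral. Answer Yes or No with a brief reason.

'MMXVII': Check the rules: uses only the symbols I, V, X, L, C, D, M; no symbol is repeated more than three times in a row; V, L and D each appear at most once; no smaller symbol precedes a larger one (values never increase from left to right). Value: M (1000) + M (1000) + X (10) + V (5) + I (1) + I (1) = 2017. So it is a valid standard Roman numeral.

Yes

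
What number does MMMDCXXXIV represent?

MMMDCXXXIV: M=1000, M=1000, M=1000, D=500, C=100, X=10, X=10, X=10, IV=4
1000 + 1000 + 1000 + 500 + 100 + 10 + 10 + 10 + 4 = 3634

3634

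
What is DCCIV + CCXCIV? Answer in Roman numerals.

DCCIV = 704
CCXCIV = 294
704 + 294 = 998

CMXCVIII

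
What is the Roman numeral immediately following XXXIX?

XXXIX = 39, so the next integer is 39 + 1 = 40

XL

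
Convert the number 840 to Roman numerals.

Convert 840 to Roman numerals:
  840 contains 1×500 (D)
  340 contains 3×100 (CCC)
  40 contains 1×40 (XL)

DCCCXL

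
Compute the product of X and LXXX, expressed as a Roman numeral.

X = 10
LXXX = 80
10 × 80 = 800

DCCC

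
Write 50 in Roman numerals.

Convert 50 to Roman numerals:
  50 contains 1×50 (L)

L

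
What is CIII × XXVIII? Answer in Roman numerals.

CIII = 103
XXVIII = 28
103 × 28 = 2884

MMDCCCLXXXIV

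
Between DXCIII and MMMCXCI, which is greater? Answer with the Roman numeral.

DXCIII = 593
MMMCXCI = 3191
3191 is larger

MMMCXCI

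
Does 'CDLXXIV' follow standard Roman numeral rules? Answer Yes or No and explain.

'CDLXXIV': Check the rules: uses only the symbols I, V, X, L, C, D, M; no symbol is repeated more than three times in a row; V, L and D each appear at most once; the only places a smaller symbol precedes a larger one are the allowed subtractive pairs CD, IV, the symbol right after such a pair (if any) is smaller than the pair's first symbol, and otherwise the values never increase from left to right. Value: CD (400) + L (50) + X (10) + X (10) + IV (4) = 474. So it is a valid standard Roman numeral.

Yes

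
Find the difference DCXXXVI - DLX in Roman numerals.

DCXXXVI = 636
DLX = 560
636 - 560 = 76

LXXVI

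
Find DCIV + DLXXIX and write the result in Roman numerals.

DCIV = 604
DLXXIX = 579
604 + 579 = 1183

MCLXXXIII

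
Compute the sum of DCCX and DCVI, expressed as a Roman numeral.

DCCX = 710
DCVI = 606
710 + 606 = 1316

MCCCXVI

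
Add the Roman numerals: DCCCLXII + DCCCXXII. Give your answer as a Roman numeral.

DCCCLXII = 862
DCCCXXII = 822
862 + 822 = 1684

MDCLXXXIV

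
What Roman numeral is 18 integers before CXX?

CXX = 120
120 - 18 = 102

CII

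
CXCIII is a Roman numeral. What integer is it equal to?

CXCIII: C=100, XC=90, I=1, I=1, I=1
100 + 90 + 1 + 1 + 1 = 193

193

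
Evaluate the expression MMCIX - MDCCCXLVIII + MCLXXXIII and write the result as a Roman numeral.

MMCIX = 2109, MDCCCXLVIII = 1848, MCLXXXIII = 1183
2109 - 1848 = 261
261 + 1183 = 1444

MCDXLIV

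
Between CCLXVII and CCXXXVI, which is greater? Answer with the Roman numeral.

CCLXVII = 267
CCXXXVI = 236
267 is larger

CCLXVII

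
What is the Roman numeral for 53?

Convert 53 to Roman numerals:
  53 contains 1×50 (L)
  3 contains 3×1 (III)

LIII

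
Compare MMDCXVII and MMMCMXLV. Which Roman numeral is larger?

MMDCXVII = 2617
MMMCMXLV = 3945
3945 is larger

MMMCMXLV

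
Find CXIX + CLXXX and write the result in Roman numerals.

CXIX = 119
CLXXX = 180
119 + 180 = 299

CCXCIX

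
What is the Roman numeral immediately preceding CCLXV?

CCLXV = 265, so the previous integer is 265 - 1 = 264

CCLXIV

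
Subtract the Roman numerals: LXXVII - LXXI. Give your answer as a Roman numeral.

LXXVII = 77
LXXI = 71
77 - 71 = 6

VI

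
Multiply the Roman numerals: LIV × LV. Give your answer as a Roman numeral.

LIV = 54
LV = 55
54 × 55 = 2970

MMCMLXX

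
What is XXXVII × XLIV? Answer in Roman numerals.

XXXVII = 37
XLIV = 44
37 × 44 = 1628

MDCXXVIII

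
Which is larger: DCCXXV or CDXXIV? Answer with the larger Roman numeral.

DCCXXV = 725
CDXXIV = 424
725 is larger

DCCXXV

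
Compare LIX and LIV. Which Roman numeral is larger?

LIX = 59
LIV = 54
59 is larger

LIX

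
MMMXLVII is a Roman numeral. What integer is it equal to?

MMMXLVII: M=1000, M=1000, M=1000, XL=40, V=5, I=1, I=1
1000 + 1000 + 1000 + 40 + 5 + 1 + 1 = 3047

3047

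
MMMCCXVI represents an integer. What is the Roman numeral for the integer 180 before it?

MMMCCXVI = 3216
3216 - 180 = 3036

MMMXXXVI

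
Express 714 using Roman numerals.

Convert 714 to Roman numerals:
  714 contains 1×500 (D)
  214 contains 2×100 (CC)
  14 contains 1×10 (X)
  4 contains 1×4 (IV)

DCCXIV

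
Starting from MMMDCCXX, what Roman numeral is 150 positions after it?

MMMDCCXX = 3720
3720 + 150 = 3870

MMMDCCCLXX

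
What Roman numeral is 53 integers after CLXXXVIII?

CLXXXVIII = 188
188 + 53 = 241

CCXLI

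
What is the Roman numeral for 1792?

Convert 1792 to Roman numerals:
  1792 contains 1×1000 (M)
  792 contains 1×500 (D)
  292 contains 2×100 (CC)
  92 contains 1×90 (XC)
  2 contains 2×1 (II)

MDCCXCII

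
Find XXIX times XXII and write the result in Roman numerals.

XXIX = 29
XXII = 22
29 × 22 = 638

DCXXXVIII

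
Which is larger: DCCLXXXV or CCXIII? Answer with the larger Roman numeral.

DCCLXXXV = 785
CCXIII = 213
785 is larger

DCCLXXXV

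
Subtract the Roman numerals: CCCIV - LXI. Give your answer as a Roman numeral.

CCCIV = 304
LXI = 61
304 - 61 = 243

CCXLIII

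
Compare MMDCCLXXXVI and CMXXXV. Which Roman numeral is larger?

MMDCCLXXXVI = 2786
CMXXXV = 935
2786 is larger

MMDCCLXXXVI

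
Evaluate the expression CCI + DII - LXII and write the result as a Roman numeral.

CCI = 201, DII = 502, LXII = 62
201 + 502 = 703
703 - 62 = 641

DCXLI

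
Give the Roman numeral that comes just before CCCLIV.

CCCLIV = 354, so the previous integer is 354 - 1 = 353

CCCLIII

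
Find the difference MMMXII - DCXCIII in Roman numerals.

MMMXII = 3012
DCXCIII = 693
3012 - 693 = 2319

MMCCCXIX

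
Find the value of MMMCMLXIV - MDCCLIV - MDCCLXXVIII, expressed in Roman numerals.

MMMCMLXIV = 3964, MDCCLIV = 1754, MDCCLXXVIII = 1778
3964 - 1754 = 2210
2210 - 1778 = 432

CDXXXII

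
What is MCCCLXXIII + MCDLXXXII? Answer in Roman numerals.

MCCCLXXIII = 1373
MCDLXXXII = 1482
1373 + 1482 = 2855

MMDCCCLV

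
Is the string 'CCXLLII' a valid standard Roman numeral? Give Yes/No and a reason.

'CCXLLII': L should not appear more than once

No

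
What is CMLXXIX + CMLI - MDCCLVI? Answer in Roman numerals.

CMLXXIX = 979, CMLI = 951, MDCCLVI = 1756
979 + 951 = 1930
1930 - 1756 = 174

CLXXIV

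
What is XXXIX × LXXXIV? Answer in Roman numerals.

XXXIX = 39
LXXXIV = 84
39 × 84 = 3276

MMMCCLXXVI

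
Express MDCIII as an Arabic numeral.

MDCIII: M=1000, D=500, C=100, I=1, I=1, I=1
1000 + 500 + 100 + 1 + 1 + 1 = 1603

1603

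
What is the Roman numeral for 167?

Convert 167 to Roman numerals:
  167 contains 1×100 (C)
  67 contains 1×50 (L)
  17 contains 1×10 (X)
  7 contains 1×5 (V)
  2 contains 2×1 (II)

CLXVII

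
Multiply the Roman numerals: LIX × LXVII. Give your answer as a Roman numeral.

LIX = 59
LXVII = 67
59 × 67 = 3953

MMMCMLIII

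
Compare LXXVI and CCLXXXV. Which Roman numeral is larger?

LXXVI = 76
CCLXXXV = 285
285 is larger

CCLXXXV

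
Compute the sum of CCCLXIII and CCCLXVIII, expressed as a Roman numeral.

CCCLXIII = 363
CCCLXVIII = 368
363 + 368 = 731

DCCXXXI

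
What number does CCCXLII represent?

CCCXLII: C=100, C=100, C=100, XL=40, I=1, I=1
100 + 100 + 100 + 40 + 1 + 1 = 342

342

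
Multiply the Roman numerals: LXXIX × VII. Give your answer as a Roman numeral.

LXXIX = 79
VII = 7
79 × 7 = 553

DLIII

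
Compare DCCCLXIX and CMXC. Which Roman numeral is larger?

DCCCLXIX = 869
CMXC = 990
990 is larger

CMXC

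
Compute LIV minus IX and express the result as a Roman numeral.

LIV = 54
IX = 9
54 - 9 = 45

XLV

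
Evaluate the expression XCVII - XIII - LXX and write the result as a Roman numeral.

XCVII = 97, XIII = 13, LXX = 70
97 - 13 = 84
84 - 70 = 14

XIV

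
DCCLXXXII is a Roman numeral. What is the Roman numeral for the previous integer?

DCCLXXXII = 782; previous is 781

DCCLXXXI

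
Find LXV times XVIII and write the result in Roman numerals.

LXV = 65
XVIII = 18
65 × 18 = 1170

MCLXX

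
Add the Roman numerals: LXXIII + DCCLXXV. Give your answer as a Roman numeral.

LXXIII = 73
DCCLXXV = 775
73 + 775 = 848

DCCCXLVIII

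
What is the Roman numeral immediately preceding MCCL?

MCCL = 1250, so the previous integer is 1250 - 1 = 1249

MCCXLIX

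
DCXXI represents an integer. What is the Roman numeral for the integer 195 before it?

DCXXI = 621
621 - 195 = 426

CDXXVI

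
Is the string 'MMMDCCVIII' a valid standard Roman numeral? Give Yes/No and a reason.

'MMMDCCVIII': Check the rules: uses only the symbols I, V, X, L, C, D, M; no symbol is repeated more than three times in a row; V, L and D each appear at most once; no smaller symbol precedes a larger one (values never increase from left to right). Value: M (1000) + M (1000) + M (1000) + D (500) + C (100) + C (100) + V (5) + I (1) + I (1) + I (1) = 3708. So it is a valid standard Roman numeral.

Yes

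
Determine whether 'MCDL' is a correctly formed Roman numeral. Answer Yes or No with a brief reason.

'MCDL': Check the rules: uses only the symbols I, V, X, L, C, D, M; no symbol is repeated more than three times in a row; V, L and D each appear at most once; the only place a smaller symbol precedes a larger one is the allowed subtractive pair CD, the symbol right after such a pair (if any) is smaller than the pair's first symbol, and otherwise the values never increase from left to right. Value: M (1000) + CD (400) + L (50) = 1450. So it is a valid standard Roman numeral.

Yes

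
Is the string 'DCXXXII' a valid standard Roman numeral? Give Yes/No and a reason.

'DCXXXII': Check the rules: uses only the symbols I, V, X, L, C, D, M; no symbol is repeated more than three times in a row; V, L and D each appear at most once; no smaller symbol precedes a larger one (values never increase from left to right). Value: D (500) + C (100) + X (10) + X (10) + X (10) + I (1) + I (1) = 632. So it is a valid standard Roman numeral.

Yes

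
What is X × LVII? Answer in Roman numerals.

X = 10
LVII = 57
10 × 57 = 570

DLXX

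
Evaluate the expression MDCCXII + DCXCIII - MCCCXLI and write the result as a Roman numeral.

MDCCXII = 1712, DCXCIII = 693, MCCCXLI = 1341
1712 + 693 = 2405
2405 - 1341 = 1064

MLXIV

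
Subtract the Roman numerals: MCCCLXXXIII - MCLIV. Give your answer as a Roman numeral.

MCCCLXXXIII = 1383
MCLIV = 1154
1383 - 1154 = 229

CCXXIX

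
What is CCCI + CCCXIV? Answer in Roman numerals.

CCCI = 301
CCCXIV = 314
301 + 314 = 615

DCXV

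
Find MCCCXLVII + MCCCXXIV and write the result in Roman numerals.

MCCCXLVII = 1347
MCCCXXIV = 1324
1347 + 1324 = 2671

MMDCLXXI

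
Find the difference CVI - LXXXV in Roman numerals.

CVI = 106
LXXXV = 85
106 - 85 = 21

XXI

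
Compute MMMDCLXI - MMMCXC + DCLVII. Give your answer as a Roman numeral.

MMMDCLXI = 3661, MMMCXC = 3190, DCLVII = 657
3661 - 3190 = 471
471 + 657 = 1128

MCXXVIII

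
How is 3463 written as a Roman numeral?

Convert 3463 to Roman numerals:
  3463 contains 3×1000 (MMM)
  463 contains 1×400 (CD)
  63 contains 1×50 (L)
  13 contains 1×10 (X)
  3 contains 3×1 (III)

MMMCDLXIII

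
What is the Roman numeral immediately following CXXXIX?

CXXXIX = 139; next is 140

CXL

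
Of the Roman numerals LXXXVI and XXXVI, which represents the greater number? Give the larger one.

LXXXVI = 86
XXXVI = 36
86 is larger

LXXXVI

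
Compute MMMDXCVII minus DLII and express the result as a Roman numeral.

MMMDXCVII = 3597
DLII = 552
3597 - 552 = 3045

MMMXLV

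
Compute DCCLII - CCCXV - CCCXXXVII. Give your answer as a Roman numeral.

DCCLII = 752, CCCXV = 315, CCCXXXVII = 337
752 - 315 = 437
437 - 337 = 100

C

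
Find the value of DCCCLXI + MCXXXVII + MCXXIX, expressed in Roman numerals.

DCCCLXI = 861, MCXXXVII = 1137, MCXXIX = 1129
861 + 1137 = 1998
1998 + 1129 = 3127

MMMCXXVII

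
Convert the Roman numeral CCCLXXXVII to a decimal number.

CCCLXXXVII: C=100, C=100, C=100, L=50, X=10, X=10, X=10, V=5, I=1, I=1
100 + 100 + 100 + 50 + 10 + 10 + 10 + 5 + 1 + 1 = 387

387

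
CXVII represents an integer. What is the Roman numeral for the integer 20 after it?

CXVII = 117
117 + 20 = 137

CXXXVII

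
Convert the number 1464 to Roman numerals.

Convert 1464 to Roman numerals:
  1464 contains 1×1000 (M)
  464 contains 1×400 (CD)
  64 contains 1×50 (L)
  14 contains 1×10 (X)
  4 contains 1×4 (IV)

MCDLXIV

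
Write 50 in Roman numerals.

Convert 50 to Roman numerals:
  50 contains 1×50 (L)

L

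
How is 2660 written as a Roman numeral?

Convert 2660 to Roman numerals:
  2660 contains 2×1000 (MM)
  660 contains 1×500 (D)
  160 contains 1×100 (C)
  60 contains 1×50 (L)
  10 contains 1×10 (X)

MMDCLX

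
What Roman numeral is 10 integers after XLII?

XLII = 42
42 + 10 = 52

LII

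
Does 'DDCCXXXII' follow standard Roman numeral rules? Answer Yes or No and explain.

'DDCCXXXII': D should not appear more than once

No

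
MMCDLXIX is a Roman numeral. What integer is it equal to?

MMCDLXIX: M=1000, M=1000, CD=400, L=50, X=10, IX=9
1000 + 1000 + 400 + 50 + 10 + 9 = 2469

2469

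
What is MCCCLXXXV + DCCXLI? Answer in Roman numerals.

MCCCLXXXV = 1385
DCCXLI = 741
1385 + 741 = 2126

MMCXXVI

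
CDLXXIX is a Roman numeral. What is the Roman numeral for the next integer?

CDLXXIX = 479; next is 480

CDLXXX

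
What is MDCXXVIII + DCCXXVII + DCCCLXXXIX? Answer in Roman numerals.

MDCXXVIII = 1628, DCCXXVII = 727, DCCCLXXXIX = 889
1628 + 727 = 2355
2355 + 889 = 3244

MMMCCXLIV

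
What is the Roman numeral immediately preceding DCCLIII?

DCCLIII = 753, so the previous integer is 753 - 1 = 752

DCCLII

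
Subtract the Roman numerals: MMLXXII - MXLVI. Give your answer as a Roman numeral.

MMLXXII = 2072
MXLVI = 1046
2072 - 1046 = 1026

MXXVI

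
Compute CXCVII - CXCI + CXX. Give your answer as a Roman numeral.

CXCVII = 197, CXCI = 191, CXX = 120
197 - 191 = 6
6 + 120 = 126

CXXVI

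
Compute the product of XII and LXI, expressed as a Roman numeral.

XII = 12
LXI = 61
12 × 61 = 732

DCCXXXII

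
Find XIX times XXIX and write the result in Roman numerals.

XIX = 19
XXIX = 29
19 × 29 = 551

DLI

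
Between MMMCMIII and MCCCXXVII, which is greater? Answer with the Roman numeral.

MMMCMIII = 3903
MCCCXXVII = 1327
3903 is larger

MMMCMIII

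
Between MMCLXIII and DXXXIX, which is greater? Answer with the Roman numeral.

MMCLXIII = 2163
DXXXIX = 539
2163 is larger

MMCLXIII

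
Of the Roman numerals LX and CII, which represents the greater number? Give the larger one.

LX = 60
CII = 102
102 is larger

CII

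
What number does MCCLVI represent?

MCCLVI: M=1000, C=100, C=100, L=50, V=5, I=1
1000 + 100 + 100 + 50 + 5 + 1 = 1256

1256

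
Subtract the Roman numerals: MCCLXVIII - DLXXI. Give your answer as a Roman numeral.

MCCLXVIII = 1268
DLXXI = 571
1268 - 571 = 697

DCXCVII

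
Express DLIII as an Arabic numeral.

DLIII: D=500, L=50, I=1, I=1, I=1
500 + 50 + 1 + 1 + 1 = 553

553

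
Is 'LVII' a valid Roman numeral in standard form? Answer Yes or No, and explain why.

'LVII': Check the rules: uses only the symbols I, V, X, L, C, D, M; no symbol is repeated more than three times in a row; V, L and D each appear at most once; no smaller symbol precedes a larger one (values never increase from left to right). Value: L (50) + V (5) + I (1) + I (1) = 57. So it is a valid standard Roman numeral.

Yes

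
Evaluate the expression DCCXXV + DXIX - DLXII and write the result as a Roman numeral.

DCCXXV = 725, DXIX = 519, DLXII = 562
725 + 519 = 1244
1244 - 562 = 682

DCLXXXII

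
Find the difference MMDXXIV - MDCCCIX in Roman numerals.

MMDXXIV = 2524
MDCCCIX = 1809
2524 - 1809 = 715

DCCXV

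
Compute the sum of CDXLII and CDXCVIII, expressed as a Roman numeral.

CDXLII = 442
CDXCVIII = 498
442 + 498 = 940

CMXL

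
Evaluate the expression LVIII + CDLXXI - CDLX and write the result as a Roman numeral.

LVIII = 58, CDLXXI = 471, CDLX = 460
58 + 471 = 529
529 - 460 = 69

LXIX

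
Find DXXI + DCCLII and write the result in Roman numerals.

DXXI = 521
DCCLII = 752
521 + 752 = 1273

MCCLXXIII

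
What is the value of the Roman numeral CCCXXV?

CCCXXV: C=100, C=100, C=100, X=10, X=10, V=5
100 + 100 + 100 + 10 + 10 + 5 = 325

325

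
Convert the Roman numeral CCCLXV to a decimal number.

CCCLXV: C=100, C=100, C=100, L=50, X=10, V=5
100 + 100 + 100 + 50 + 10 + 5 = 365

365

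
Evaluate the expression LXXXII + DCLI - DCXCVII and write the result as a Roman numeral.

LXXXII = 82, DCLI = 651, DCXCVII = 697
82 + 651 = 733
733 - 697 = 36

XXXVI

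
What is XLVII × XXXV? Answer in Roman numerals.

XLVII = 47
XXXV = 35
47 × 35 = 1645

MDCXLV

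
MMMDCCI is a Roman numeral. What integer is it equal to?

MMMDCCI: M=1000, M=1000, M=1000, D=500, C=100, C=100, I=1
1000 + 1000 + 1000 + 500 + 100 + 100 + 1 = 3701

3701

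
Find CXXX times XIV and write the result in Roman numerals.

CXXX = 130
XIV = 14
130 × 14 = 1820

MDCCCXX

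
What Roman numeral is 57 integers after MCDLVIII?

MCDLVIII = 1458
1458 + 57 = 1515

MDXV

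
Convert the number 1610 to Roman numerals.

Convert 1610 to Roman numerals:
  1610 contains 1×1000 (M)
  610 contains 1×500 (D)
  110 contains 1×100 (C)
  10 contains 1×10 (X)

MDCX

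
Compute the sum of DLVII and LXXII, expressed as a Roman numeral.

DLVII = 557
LXXII = 72
557 + 72 = 629

DCXXIX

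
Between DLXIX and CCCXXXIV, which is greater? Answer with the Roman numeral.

DLXIX = 569
CCCXXXIV = 334
569 is larger

DLXIX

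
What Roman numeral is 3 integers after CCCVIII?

CCCVIII = 308
308 + 3 = 311

CCCXI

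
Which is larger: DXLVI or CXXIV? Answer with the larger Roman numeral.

DXLVI = 546
CXXIV = 124
546 is larger

DXLVI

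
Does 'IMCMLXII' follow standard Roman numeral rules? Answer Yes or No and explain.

'IMCMLXII': Invalid subtractive combination: IM

No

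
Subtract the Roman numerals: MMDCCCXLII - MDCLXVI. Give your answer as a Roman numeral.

MMDCCCXLII = 2842
MDCLXVI = 1666
2842 - 1666 = 1176

MCLXXVI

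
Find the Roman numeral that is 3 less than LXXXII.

LXXXII = 82
82 - 3 = 79

LXXIX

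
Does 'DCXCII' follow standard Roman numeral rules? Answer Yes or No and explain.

'DCXCII': Check the rules: uses only the symbols I, V, X, L, C, D, M; no symbol is repeated more than three times in a row; V, L and D each appear at most once; the only place a smaller symbol precedes a larger one is the allowed subtractive pair XC, the symbol right after such a pair (if any) is smaller than the pair's first symbol, and otherwise the values never increase from left to right. Value: D (500) + C (100) + XC (90) + I (1) + I (1) = 692. So it is a valid standard Roman numeral.

Yes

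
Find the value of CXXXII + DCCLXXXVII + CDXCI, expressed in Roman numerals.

CXXXII = 132, DCCLXXXVII = 787, CDXCI = 491
132 + 787 = 919
919 + 491 = 1410

MCDX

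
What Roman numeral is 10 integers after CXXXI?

CXXXI = 131
131 + 10 = 141

CXLI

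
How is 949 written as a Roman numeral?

Convert 949 to Roman numerals:
  949 contains 1×900 (CM)
  49 contains 1×40 (XL)
  9 contains 1×9 (IX)

CMXLIX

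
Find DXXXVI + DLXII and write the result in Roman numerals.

DXXXVI = 536
DLXII = 562
536 + 562 = 1098

MXCVIII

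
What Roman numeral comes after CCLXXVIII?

CCLXXVIII = 278; next is 279

CCLXXIX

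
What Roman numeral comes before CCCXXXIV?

CCCXXXIV = 334, so the previous integer is 334 - 1 = 333

CCCXXXIII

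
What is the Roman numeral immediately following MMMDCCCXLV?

MMMDCCCXLV = 3845; next is 3846

MMMDCCCXLVI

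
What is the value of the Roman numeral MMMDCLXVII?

MMMDCLXVII: M=1000, M=1000, M=1000, D=500, C=100, L=50, X=10, V=5, I=1, I=1
1000 + 1000 + 1000 + 500 + 100 + 50 + 10 + 5 + 1 + 1 = 3667

3667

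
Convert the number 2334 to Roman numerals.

Convert 2334 to Roman numerals:
  2334 contains 2×1000 (MM)
  334 contains 3×100 (CCC)
  34 contains 3×10 (XXX)
  4 contains 1×4 (IV)

MMCCCXXXIV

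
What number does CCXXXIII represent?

CCXXXIII: C=100, C=100, X=10, X=10, X=10, I=1, I=1, I=1
100 + 100 + 10 + 10 + 10 + 1 + 1 + 1 = 233

233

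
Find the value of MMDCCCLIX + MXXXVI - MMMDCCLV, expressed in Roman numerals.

MMDCCCLIX = 2859, MXXXVI = 1036, MMMDCCLV = 3755
2859 + 1036 = 3895
3895 - 3755 = 140

CXL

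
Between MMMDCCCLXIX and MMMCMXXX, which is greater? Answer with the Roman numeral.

MMMDCCCLXIX = 3869
MMMCMXXX = 3930
3930 is larger

MMMCMXXX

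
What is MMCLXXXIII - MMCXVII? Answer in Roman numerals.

MMCLXXXIII = 2183
MMCXVII = 2117
2183 - 2117 = 66

LXVI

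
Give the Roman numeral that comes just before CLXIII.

CLXIII = 163, so the previous integer is 163 - 1 = 162

CLXII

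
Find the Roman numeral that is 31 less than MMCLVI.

MMCLVI = 2156
2156 - 31 = 2125

MMCXXV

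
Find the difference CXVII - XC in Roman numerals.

CXVII = 117
XC = 90
117 - 90 = 27

XXVII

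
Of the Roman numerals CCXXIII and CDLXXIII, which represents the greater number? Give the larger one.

CCXXIII = 223
CDLXXIII = 473
473 is larger

CDLXXIII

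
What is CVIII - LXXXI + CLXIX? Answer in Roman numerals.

CVIII = 108, LXXXI = 81, CLXIX = 169
108 - 81 = 27
27 + 169 = 196

CXCVI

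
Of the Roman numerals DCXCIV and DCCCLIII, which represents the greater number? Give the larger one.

DCXCIV = 694
DCCCLIII = 853
853 is larger

DCCCLIII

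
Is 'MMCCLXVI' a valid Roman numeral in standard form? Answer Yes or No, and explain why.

'MMCCLXVI': Check the rules: uses only the symbols I, V, X, L, C, D, M; no symbol is repeated more than three times in a row; V, L and D each appear at most once; no smaller symbol precedes a larger one (values never increase from left to right). Value: M (1000) + M (1000) + C (100) + C (100) + L (50) + X (10) + V (5) + I (1) = 2266. So it is a valid standard Roman numeral.

Yes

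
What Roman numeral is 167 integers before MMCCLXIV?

MMCCLXIV = 2264
2264 - 167 = 2097

MMXCVII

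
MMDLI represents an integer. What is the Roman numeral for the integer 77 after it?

MMDLI = 2551
2551 + 77 = 2628

MMDCXXVIII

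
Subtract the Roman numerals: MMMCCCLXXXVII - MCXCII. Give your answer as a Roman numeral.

MMMCCCLXXXVII = 3387
MCXCII = 1192
3387 - 1192 = 2195

MMCXCV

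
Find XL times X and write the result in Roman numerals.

XL = 40
X = 10
40 × 10 = 400

CD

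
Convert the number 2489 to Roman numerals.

Convert 2489 to Roman numerals:
  2489 contains 2×1000 (MM)
  489 contains 1×400 (CD)
  89 contains 1×50 (L)
  39 contains 3×10 (XXX)
  9 contains 1×9 (IX)

MMCDLXXXIX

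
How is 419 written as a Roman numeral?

Convert 419 to Roman numerals:
  419 contains 1×400 (CD)
  19 contains 1×10 (X)
  9 contains 1×9 (IX)

CDXIX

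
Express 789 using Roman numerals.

Convert 789 to Roman numerals:
  789 contains 1×500 (D)
  289 contains 2×100 (CC)
  89 contains 1×50 (L)
  39 contains 3×10 (XXX)
  9 contains 1×9 (IX)

DCCLXXXIX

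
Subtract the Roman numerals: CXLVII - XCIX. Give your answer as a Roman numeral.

CXLVII = 147
XCIX = 99
147 - 99 = 48

XLVIII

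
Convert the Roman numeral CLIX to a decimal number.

CLIX: C=100, L=50, IX=9
100 + 50 + 9 = 159

159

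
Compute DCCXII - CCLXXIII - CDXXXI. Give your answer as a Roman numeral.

DCCXII = 712, CCLXXIII = 273, CDXXXI = 431
712 - 273 = 439
439 - 431 = 8

VIII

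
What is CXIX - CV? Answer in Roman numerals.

CXIX = 119
CV = 105
119 - 105 = 14

XIV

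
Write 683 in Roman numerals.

Convert 683 to Roman numerals:
  683 contains 1×500 (D)
  183 contains 1×100 (C)
  83 contains 1×50 (L)
  33 contains 3×10 (XXX)
  3 contains 3×1 (III)

DCLXXXIII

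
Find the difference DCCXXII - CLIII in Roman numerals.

DCCXXII = 722
CLIII = 153
722 - 153 = 569

DLXIX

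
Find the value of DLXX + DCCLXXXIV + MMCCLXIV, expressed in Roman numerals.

DLXX = 570, DCCLXXXIV = 784, MMCCLXIV = 2264
570 + 784 = 1354
1354 + 2264 = 3618

MMMDCXVIII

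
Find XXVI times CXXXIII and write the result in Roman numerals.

XXVI = 26
CXXXIII = 133
26 × 133 = 3458

MMMCDLVIII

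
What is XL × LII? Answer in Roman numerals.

XL = 40
LII = 52
40 × 52 = 2080

MMLXXX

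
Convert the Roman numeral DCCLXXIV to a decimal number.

DCCLXXIV: D=500, C=100, C=100, L=50, X=10, X=10, IV=4
500 + 100 + 100 + 50 + 10 + 10 + 4 = 774

774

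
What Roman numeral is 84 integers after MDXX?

MDXX = 1520
1520 + 84 = 1604

MDCIV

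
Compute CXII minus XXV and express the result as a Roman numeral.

CXII = 112
XXV = 25
112 - 25 = 87

LXXXVII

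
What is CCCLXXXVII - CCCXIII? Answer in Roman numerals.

CCCLXXXVII = 387
CCCXIII = 313
387 - 313 = 74

LXXIV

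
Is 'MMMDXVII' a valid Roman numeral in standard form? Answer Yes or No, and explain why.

'MMMDXVII': Check the rules: uses only the symbols I, V, X, L, C, D, M; no symbol is repeated more than three times in a row; V, L and D each appear at most once; no smaller symbol precedes a larger one (values never increase from left to right). Value: M (1000) + M (1000) + M (1000) + D (500) + X (10) + V (5) + I (1) + I (1) = 3517. So it is a valid standard Roman numeral.

Yes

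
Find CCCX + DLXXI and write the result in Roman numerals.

CCCX = 310
DLXXI = 571
310 + 571 = 881

DCCCLXXXI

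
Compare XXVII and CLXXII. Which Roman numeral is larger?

XXVII = 27
CLXXII = 172
172 is larger

CLXXII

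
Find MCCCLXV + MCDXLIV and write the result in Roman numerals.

MCCCLXV = 1365
MCDXLIV = 1444
1365 + 1444 = 2809

MMDCCCIX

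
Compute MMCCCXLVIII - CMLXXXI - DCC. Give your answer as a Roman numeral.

MMCCCXLVIII = 2348, CMLXXXI = 981, DCC = 700
2348 - 981 = 1367
1367 - 700 = 667

DCLXVII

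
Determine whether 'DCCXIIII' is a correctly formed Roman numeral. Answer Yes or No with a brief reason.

'DCCXIIII': More than 3 consecutive I's

No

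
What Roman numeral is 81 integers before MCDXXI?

MCDXXI = 1421
1421 - 81 = 1340

MCCCXL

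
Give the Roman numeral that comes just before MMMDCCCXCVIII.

MMMDCCCXCVIII = 3898, so the previous integer is 3898 - 1 = 3897

MMMDCCCXCVII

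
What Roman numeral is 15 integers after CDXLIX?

CDXLIX = 449
449 + 15 = 464

CDLXIV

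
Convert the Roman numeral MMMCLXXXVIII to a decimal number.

MMMCLXXXVIII: M=1000, M=1000, M=1000, C=100, L=50, X=10, X=10, X=10, V=5, I=1, I=1, I=1
1000 + 1000 + 1000 + 100 + 50 + 10 + 10 + 10 + 5 + 1 + 1 + 1 = 3188

3188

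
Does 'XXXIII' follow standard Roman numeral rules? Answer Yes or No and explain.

'XXXIII': Check the rules: uses only the symbols I, V, X, L, C, D, M; no symbol is repeated more than three times in a row; V, L and D each appear at most once; no smaller symbol precedes a larger one (values never increase from left to right). Value: X (10) + X (10) + X (10) + I (1) + I (1) + I (1) = 33. So it is a valid standard Roman numeral.

Yes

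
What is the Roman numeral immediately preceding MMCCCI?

MMCCCI = 2301; previous is 2300

MMCCC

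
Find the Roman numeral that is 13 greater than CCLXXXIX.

CCLXXXIX = 289
289 + 13 = 302

CCCII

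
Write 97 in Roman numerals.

Convert 97 to Roman numerals:
  97 contains 1×90 (XC)
  7 contains 1×5 (V)
  2 contains 2×1 (II)

XCVII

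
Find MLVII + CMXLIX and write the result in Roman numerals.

MLVII = 1057
CMXLIX = 949
1057 + 949 = 2006

MMVI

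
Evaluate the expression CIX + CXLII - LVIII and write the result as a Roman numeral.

CIX = 109, CXLII = 142, LVIII = 58
109 + 142 = 251
251 - 58 = 193

CXCIII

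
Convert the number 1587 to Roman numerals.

Convert 1587 to Roman numerals:
  1587 contains 1×1000 (M)
  587 contains 1×500 (D)
  87 contains 1×50 (L)
  37 contains 3×10 (XXX)
  7 contains 1×5 (V)
  2 contains 2×1 (II)

MDLXXXVII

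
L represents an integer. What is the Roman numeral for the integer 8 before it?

L = 50
50 - 8 = 42

XLII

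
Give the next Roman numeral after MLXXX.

MLXXX = 1080, so the next integer is 1080 + 1 = 1081

MLXXXI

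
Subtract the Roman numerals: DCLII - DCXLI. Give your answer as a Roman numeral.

DCLII = 652
DCXLI = 641
652 - 641 = 11

XI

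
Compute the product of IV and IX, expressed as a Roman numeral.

IV = 4
IX = 9
4 × 9 = 36

XXXVI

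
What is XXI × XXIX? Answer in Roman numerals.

XXI = 21
XXIX = 29
21 × 29 = 609

DCIX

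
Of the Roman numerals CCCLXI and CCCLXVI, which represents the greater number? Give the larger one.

CCCLXI = 361
CCCLXVI = 366
366 is larger

CCCLXVI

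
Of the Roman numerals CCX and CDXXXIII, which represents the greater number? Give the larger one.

CCX = 210
CDXXXIII = 433
433 is larger

CDXXXIII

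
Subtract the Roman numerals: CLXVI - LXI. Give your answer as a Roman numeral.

CLXVI = 166
LXI = 61
166 - 61 = 105

CV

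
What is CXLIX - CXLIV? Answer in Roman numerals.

CXLIX = 149
CXLIV = 144
149 - 144 = 5

V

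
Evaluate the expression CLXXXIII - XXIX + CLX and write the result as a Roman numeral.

CLXXXIII = 183, XXIX = 29, CLX = 160
183 - 29 = 154
154 + 160 = 314

CCCXIV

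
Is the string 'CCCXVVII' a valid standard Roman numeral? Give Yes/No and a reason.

'CCCXVVII': V should not appear more than once

No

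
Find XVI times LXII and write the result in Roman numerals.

XVI = 16
LXII = 62
16 × 62 = 992

CMXCII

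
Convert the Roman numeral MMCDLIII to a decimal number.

MMCDLIII: M=1000, M=1000, CD=400, L=50, I=1, I=1, I=1
1000 + 1000 + 400 + 50 + 1 + 1 + 1 = 2453

2453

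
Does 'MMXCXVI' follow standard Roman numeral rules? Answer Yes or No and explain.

'MMXCXVI': X cannot come right after the subtractive pair XC: once X is subtracted in XC, the next symbol must be smaller than X

No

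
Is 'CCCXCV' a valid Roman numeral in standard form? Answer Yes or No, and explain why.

'CCCXCV': Check the rules: uses only the symbols I, V, X, L, C, D, M; no symbol is repeated more than three times in a row; V, L and D each appear at most once; the only place a smaller symbol precedes a larger one is the allowed subtractive pair XC, the symbol right after such a pair (if any) is smaller than the pair's first symbol, and otherwise the values never increase from left to right. Value: C (100) + C (100) + C (100) + XC (90) + V (5) = 395. So it is a valid standard Roman numeral.

Yes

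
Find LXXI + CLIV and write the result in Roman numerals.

LXXI = 71
CLIV = 154
71 + 154 = 225

CCXXV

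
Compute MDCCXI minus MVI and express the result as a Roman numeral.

MDCCXI = 1711
MVI = 1006
1711 - 1006 = 705

DCCV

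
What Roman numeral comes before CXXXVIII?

CXXXVIII = 138, so the previous integer is 138 - 1 = 137

CXXXVII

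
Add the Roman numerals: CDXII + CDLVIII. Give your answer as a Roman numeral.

CDXII = 412
CDLVIII = 458
412 + 458 = 870

DCCCLXX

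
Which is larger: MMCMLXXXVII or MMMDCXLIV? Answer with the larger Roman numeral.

MMCMLXXXVII = 2987
MMMDCXLIV = 3644
3644 is larger

MMMDCXLIV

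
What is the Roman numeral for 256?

Convert 256 to Roman numerals:
  256 contains 2×100 (CC)
  56 contains 1×50 (L)
  6 contains 1×5 (V)
  1 contains 1×1 (I)

CCLVI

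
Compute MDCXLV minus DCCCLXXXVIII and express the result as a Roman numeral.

MDCXLV = 1645
DCCCLXXXVIII = 888
1645 - 888 = 757

DCCLVII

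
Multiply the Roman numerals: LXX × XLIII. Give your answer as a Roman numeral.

LXX = 70
XLIII = 43
70 × 43 = 3010

MMMX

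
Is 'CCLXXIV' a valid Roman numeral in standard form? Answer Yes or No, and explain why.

'CCLXXIV': Check the rules: uses only the symbols I, V, X, L, C, D, M; no symbol is repeated more than three times in a row; V, L and D each appear at most once; the only place a smaller symbol precedes a larger one is the allowed subtractive pair IV, the symbol right after such a pair (if any) is smaller than the pair's first symbol, and otherwise the values never increase from left to right. Value: C (100) + C (100) + L (50) + X (10) + X (10) + IV (4) = 274. So it is a valid standard Roman numeral.

Yes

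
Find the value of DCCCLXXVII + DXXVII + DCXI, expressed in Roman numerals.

DCCCLXXVII = 877, DXXVII = 527, DCXI = 611
877 + 527 = 1404
1404 + 611 = 2015

MMXV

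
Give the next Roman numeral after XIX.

XIX = 19, so the next integer is 19 + 1 = 20

XX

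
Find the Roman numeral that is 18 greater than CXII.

CXII = 112
112 + 18 = 130

CXXX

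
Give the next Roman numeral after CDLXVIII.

CDLXVIII = 468, so the next integer is 468 + 1 = 469

CDLXIX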